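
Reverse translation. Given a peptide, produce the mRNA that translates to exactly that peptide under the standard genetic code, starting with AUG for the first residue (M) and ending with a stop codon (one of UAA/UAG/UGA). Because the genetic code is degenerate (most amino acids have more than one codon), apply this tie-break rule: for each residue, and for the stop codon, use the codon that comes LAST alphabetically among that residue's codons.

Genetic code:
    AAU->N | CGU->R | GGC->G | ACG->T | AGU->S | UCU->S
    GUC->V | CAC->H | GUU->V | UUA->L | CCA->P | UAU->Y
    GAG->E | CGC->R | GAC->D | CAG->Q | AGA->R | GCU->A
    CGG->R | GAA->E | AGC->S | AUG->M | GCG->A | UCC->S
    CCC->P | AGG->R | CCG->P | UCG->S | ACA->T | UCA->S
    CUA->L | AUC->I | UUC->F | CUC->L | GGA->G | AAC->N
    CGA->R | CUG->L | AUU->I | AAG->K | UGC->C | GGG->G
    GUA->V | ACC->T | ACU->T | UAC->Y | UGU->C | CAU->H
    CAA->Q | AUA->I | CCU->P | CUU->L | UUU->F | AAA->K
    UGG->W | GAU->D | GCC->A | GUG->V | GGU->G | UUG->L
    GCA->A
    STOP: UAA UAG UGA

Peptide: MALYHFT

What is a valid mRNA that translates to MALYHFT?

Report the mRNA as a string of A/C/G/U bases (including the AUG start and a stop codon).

Answer: mRNA: AUGGCUUUGUAUCAUUUUACUUGA

Derivation:
residue 1: M -> AUG (start codon)
residue 2: A codons sorted = GCA,GCC,GCG,GCU -> pick last = GCU
residue 3: L codons sorted = CUA,CUC,CUG,CUU,UUA,UUG -> pick last = UUG
residue 4: Y codons sorted = UAC,UAU -> pick last = UAU
residue 5: H codons sorted = CAC,CAU -> pick last = CAU
residue 6: F codons sorted = UUC,UUU -> pick last = UUU
residue 7: T codons sorted = ACA,ACC,ACG,ACU -> pick last = ACU
terminator: stop codons sorted = UAA,UAG,UGA -> pick last = UGA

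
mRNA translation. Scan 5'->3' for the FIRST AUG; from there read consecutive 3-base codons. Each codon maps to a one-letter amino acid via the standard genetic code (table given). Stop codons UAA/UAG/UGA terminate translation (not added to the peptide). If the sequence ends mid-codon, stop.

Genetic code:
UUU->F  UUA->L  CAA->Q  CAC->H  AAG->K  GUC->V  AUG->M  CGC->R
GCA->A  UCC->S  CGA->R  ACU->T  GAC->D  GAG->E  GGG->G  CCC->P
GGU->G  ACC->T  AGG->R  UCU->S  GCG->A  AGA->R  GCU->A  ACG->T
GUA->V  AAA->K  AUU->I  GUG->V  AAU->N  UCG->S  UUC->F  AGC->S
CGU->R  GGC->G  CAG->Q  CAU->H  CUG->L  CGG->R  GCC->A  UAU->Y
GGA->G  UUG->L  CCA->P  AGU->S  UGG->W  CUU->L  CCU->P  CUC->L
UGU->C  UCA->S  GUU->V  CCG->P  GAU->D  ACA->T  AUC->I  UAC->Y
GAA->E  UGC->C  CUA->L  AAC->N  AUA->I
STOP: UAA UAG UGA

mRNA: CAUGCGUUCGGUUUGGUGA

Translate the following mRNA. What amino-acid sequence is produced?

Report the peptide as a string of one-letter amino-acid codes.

start AUG at pos 1
pos 1: AUG -> M; peptide=M
pos 4: CGU -> R; peptide=MR
pos 7: UCG -> S; peptide=MRS
pos 10: GUU -> V; peptide=MRSV
pos 13: UGG -> W; peptide=MRSVW
pos 16: UGA -> STOP

Answer: MRSVW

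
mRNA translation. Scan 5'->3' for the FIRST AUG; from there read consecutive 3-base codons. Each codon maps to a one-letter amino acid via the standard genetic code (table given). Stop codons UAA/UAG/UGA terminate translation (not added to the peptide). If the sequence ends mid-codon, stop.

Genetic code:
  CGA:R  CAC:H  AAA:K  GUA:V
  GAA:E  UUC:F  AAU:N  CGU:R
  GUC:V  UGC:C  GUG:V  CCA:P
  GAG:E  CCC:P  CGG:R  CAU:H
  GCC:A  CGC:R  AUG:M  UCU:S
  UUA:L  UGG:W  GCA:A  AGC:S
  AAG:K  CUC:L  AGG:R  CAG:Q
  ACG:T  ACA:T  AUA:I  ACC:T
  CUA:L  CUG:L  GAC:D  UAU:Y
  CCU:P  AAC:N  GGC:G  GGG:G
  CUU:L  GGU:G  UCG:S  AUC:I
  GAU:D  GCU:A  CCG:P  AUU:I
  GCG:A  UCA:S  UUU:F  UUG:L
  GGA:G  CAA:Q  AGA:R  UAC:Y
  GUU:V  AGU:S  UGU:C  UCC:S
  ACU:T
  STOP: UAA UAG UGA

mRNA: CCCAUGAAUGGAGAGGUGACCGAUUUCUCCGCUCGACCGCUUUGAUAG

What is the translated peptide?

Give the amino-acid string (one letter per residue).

start AUG at pos 3
pos 3: AUG -> M; peptide=M
pos 6: AAU -> N; peptide=MN
pos 9: GGA -> G; peptide=MNG
pos 12: GAG -> E; peptide=MNGE
pos 15: GUG -> V; peptide=MNGEV
pos 18: ACC -> T; peptide=MNGEVT
pos 21: GAU -> D; peptide=MNGEVTD
pos 24: UUC -> F; peptide=MNGEVTDF
pos 27: UCC -> S; peptide=MNGEVTDFS
pos 30: GCU -> A; peptide=MNGEVTDFSA
pos 33: CGA -> R; peptide=MNGEVTDFSAR
pos 36: CCG -> P; peptide=MNGEVTDFSARP
pos 39: CUU -> L; peptide=MNGEVTDFSARPL
pos 42: UGA -> STOP

Answer: MNGEVTDFSARPL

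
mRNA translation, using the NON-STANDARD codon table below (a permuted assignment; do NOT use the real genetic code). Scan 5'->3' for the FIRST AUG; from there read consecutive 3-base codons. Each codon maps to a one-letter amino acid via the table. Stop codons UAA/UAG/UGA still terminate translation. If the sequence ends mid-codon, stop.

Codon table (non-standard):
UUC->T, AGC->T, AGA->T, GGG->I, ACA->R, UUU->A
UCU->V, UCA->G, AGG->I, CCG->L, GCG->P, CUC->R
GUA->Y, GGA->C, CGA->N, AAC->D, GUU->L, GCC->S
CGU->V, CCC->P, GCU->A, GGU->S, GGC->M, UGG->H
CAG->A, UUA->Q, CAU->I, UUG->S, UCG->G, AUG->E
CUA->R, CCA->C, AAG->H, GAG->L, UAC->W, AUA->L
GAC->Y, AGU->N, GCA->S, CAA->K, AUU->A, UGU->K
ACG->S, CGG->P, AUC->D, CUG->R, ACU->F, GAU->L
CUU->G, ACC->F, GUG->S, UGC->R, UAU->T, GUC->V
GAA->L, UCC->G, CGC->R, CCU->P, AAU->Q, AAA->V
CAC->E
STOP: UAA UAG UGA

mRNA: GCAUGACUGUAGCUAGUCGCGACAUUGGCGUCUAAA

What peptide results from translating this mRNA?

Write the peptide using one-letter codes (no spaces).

start AUG at pos 2
pos 2: AUG -> E; peptide=E
pos 5: ACU -> F; peptide=EF
pos 8: GUA -> Y; peptide=EFY
pos 11: GCU -> A; peptide=EFYA
pos 14: AGU -> N; peptide=EFYAN
pos 17: CGC -> R; peptide=EFYANR
pos 20: GAC -> Y; peptide=EFYANRY
pos 23: AUU -> A; peptide=EFYANRYA
pos 26: GGC -> M; peptide=EFYANRYAM
pos 29: GUC -> V; peptide=EFYANRYAMV
pos 32: UAA -> STOP

Answer: EFYANRYAMV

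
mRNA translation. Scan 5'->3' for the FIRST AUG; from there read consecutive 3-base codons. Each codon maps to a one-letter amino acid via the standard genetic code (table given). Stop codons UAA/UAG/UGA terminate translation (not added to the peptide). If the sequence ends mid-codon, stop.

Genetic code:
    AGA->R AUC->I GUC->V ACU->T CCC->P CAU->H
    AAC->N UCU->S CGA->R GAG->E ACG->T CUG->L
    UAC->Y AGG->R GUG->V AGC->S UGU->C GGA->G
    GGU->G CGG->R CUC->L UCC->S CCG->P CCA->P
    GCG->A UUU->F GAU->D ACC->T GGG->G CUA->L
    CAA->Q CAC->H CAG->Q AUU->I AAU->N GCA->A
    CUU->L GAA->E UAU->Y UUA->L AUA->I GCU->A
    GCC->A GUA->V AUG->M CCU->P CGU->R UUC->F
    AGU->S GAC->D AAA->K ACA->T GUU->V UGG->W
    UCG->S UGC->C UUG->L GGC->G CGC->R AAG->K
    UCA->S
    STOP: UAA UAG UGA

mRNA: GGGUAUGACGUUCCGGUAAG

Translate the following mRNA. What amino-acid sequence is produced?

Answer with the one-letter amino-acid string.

start AUG at pos 4
pos 4: AUG -> M; peptide=M
pos 7: ACG -> T; peptide=MT
pos 10: UUC -> F; peptide=MTF
pos 13: CGG -> R; peptide=MTFR
pos 16: UAA -> STOP

Answer: MTFR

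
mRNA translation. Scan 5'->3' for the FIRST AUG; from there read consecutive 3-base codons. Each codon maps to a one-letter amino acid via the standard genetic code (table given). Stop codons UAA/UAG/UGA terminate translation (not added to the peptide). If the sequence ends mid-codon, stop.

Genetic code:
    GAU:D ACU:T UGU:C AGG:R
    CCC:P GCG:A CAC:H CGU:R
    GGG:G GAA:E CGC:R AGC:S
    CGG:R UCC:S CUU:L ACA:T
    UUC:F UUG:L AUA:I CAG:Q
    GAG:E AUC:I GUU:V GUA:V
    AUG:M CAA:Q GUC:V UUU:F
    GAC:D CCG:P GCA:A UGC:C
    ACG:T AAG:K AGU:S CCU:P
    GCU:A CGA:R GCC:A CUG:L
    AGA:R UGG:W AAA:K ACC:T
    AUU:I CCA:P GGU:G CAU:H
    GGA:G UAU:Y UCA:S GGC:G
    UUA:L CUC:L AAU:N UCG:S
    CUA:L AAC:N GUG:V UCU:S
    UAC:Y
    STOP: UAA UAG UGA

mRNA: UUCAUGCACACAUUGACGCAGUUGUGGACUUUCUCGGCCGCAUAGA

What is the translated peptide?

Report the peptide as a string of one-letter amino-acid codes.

start AUG at pos 3
pos 3: AUG -> M; peptide=M
pos 6: CAC -> H; peptide=MH
pos 9: ACA -> T; peptide=MHT
pos 12: UUG -> L; peptide=MHTL
pos 15: ACG -> T; peptide=MHTLT
pos 18: CAG -> Q; peptide=MHTLTQ
pos 21: UUG -> L; peptide=MHTLTQL
pos 24: UGG -> W; peptide=MHTLTQLW
pos 27: ACU -> T; peptide=MHTLTQLWT
pos 30: UUC -> F; peptide=MHTLTQLWTF
pos 33: UCG -> S; peptide=MHTLTQLWTFS
pos 36: GCC -> A; peptide=MHTLTQLWTFSA
pos 39: GCA -> A; peptide=MHTLTQLWTFSAA
pos 42: UAG -> STOP

Answer: MHTLTQLWTFSAA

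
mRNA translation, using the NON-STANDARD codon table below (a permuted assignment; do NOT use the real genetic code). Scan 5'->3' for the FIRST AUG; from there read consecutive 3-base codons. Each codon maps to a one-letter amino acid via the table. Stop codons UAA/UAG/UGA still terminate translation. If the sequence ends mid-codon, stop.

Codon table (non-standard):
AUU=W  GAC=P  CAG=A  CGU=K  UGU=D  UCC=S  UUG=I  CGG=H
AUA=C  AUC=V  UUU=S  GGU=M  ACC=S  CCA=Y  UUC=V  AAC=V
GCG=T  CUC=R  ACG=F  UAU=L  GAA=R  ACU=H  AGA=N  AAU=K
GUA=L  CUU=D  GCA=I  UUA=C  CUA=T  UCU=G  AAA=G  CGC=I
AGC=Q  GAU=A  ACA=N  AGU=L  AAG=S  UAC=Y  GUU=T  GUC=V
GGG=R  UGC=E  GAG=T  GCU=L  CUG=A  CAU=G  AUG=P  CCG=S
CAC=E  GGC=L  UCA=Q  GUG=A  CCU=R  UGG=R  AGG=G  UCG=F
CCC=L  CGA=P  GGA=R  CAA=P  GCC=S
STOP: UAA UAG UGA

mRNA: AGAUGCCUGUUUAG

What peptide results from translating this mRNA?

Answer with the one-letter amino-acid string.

start AUG at pos 2
pos 2: AUG -> P; peptide=P
pos 5: CCU -> R; peptide=PR
pos 8: GUU -> T; peptide=PRT
pos 11: UAG -> STOP

Answer: PRT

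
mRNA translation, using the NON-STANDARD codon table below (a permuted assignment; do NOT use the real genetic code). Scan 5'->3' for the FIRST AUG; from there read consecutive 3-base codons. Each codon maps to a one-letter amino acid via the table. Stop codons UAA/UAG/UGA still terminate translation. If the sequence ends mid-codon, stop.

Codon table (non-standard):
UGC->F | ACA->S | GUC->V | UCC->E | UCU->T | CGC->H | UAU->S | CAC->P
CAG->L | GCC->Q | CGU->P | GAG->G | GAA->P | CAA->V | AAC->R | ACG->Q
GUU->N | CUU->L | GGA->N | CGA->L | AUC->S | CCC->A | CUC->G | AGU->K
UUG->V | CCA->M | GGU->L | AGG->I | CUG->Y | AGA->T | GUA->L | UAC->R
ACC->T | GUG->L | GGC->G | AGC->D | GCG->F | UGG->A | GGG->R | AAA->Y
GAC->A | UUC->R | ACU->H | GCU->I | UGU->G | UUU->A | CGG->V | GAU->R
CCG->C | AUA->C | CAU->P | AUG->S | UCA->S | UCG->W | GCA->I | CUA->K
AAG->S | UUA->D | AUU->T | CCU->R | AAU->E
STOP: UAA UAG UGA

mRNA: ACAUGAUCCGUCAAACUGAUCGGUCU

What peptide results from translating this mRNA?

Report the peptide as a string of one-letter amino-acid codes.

start AUG at pos 2
pos 2: AUG -> S; peptide=S
pos 5: AUC -> S; peptide=SS
pos 8: CGU -> P; peptide=SSP
pos 11: CAA -> V; peptide=SSPV
pos 14: ACU -> H; peptide=SSPVH
pos 17: GAU -> R; peptide=SSPVHR
pos 20: CGG -> V; peptide=SSPVHRV
pos 23: UCU -> T; peptide=SSPVHRVT
pos 26: only 0 nt remain (<3), stop (end of mRNA)

Answer: SSPVHRVT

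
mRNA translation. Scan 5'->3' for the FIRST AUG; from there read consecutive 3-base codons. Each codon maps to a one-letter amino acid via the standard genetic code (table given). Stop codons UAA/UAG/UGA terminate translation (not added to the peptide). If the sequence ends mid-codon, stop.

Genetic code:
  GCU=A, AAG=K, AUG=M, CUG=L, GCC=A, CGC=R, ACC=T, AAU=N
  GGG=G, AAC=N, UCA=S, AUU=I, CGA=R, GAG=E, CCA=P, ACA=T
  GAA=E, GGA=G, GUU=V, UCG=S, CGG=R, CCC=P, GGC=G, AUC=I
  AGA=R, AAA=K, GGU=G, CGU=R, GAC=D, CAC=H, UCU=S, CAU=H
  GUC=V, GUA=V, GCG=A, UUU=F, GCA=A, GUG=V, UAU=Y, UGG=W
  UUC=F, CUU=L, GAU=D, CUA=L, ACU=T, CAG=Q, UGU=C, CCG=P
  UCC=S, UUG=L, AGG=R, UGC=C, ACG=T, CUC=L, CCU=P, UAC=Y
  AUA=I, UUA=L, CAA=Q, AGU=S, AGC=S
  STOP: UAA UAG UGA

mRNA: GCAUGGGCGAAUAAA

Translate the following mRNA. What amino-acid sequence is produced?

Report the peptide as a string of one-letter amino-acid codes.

Answer: MGE

Derivation:
start AUG at pos 2
pos 2: AUG -> M; peptide=M
pos 5: GGC -> G; peptide=MG
pos 8: GAA -> E; peptide=MGE
pos 11: UAA -> STOP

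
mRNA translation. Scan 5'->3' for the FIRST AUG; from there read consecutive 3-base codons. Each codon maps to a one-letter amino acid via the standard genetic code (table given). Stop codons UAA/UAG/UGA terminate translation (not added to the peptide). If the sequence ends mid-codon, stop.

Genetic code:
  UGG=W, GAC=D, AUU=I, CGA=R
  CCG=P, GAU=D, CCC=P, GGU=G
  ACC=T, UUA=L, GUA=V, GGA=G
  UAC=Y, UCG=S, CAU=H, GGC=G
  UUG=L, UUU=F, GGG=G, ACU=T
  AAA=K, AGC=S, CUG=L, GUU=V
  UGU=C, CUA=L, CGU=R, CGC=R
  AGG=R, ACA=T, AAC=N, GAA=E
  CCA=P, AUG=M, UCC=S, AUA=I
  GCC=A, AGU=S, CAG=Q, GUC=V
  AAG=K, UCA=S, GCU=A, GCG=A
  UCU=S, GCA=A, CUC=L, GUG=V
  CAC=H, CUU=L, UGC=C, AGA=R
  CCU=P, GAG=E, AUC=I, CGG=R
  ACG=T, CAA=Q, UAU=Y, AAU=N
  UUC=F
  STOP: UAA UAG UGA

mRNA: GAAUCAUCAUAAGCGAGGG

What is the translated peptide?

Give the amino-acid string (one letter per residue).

no AUG start codon found

Answer: (empty: no AUG start codon)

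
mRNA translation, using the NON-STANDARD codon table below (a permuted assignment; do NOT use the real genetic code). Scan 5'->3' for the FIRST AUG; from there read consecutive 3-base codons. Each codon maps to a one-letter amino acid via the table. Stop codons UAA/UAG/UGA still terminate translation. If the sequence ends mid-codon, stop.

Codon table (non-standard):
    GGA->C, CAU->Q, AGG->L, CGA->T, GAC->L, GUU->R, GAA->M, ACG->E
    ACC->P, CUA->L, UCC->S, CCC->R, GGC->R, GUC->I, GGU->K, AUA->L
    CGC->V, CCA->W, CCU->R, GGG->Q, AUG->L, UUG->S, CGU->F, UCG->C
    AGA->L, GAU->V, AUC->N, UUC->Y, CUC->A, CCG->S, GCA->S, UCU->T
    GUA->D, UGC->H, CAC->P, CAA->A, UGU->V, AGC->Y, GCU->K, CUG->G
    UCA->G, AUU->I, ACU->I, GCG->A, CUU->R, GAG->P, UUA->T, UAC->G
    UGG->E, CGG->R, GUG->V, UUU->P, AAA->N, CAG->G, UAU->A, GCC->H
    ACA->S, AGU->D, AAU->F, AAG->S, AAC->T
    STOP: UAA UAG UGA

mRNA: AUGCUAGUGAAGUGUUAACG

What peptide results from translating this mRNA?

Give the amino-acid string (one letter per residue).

start AUG at pos 0
pos 0: AUG -> L; peptide=L
pos 3: CUA -> L; peptide=LL
pos 6: GUG -> V; peptide=LLV
pos 9: AAG -> S; peptide=LLVS
pos 12: UGU -> V; peptide=LLVSV
pos 15: UAA -> STOP

Answer: LLVSV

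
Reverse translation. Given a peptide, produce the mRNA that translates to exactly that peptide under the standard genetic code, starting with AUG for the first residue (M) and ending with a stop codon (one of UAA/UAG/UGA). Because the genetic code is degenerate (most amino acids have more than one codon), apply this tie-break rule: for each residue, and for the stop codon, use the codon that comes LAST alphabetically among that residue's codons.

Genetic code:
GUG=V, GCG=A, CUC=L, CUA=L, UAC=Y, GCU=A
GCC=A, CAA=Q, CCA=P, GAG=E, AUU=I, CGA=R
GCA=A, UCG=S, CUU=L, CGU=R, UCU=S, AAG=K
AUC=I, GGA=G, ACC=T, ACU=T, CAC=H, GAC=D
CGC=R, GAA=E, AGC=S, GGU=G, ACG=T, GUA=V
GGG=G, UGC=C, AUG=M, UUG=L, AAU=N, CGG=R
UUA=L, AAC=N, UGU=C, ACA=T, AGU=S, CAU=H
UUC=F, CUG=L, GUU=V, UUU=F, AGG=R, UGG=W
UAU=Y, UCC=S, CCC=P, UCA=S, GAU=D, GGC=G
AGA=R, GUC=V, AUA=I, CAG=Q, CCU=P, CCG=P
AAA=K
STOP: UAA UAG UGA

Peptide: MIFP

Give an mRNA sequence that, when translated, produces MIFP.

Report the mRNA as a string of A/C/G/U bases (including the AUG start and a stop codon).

Answer: mRNA: AUGAUUUUUCCUUGA

Derivation:
residue 1: M -> AUG (start codon)
residue 2: I codons sorted = AUA,AUC,AUU -> pick last = AUU
residue 3: F codons sorted = UUC,UUU -> pick last = UUU
residue 4: P codons sorted = CCA,CCC,CCG,CCU -> pick last = CCU
terminator: stop codons sorted = UAA,UAG,UGA -> pick last = UGA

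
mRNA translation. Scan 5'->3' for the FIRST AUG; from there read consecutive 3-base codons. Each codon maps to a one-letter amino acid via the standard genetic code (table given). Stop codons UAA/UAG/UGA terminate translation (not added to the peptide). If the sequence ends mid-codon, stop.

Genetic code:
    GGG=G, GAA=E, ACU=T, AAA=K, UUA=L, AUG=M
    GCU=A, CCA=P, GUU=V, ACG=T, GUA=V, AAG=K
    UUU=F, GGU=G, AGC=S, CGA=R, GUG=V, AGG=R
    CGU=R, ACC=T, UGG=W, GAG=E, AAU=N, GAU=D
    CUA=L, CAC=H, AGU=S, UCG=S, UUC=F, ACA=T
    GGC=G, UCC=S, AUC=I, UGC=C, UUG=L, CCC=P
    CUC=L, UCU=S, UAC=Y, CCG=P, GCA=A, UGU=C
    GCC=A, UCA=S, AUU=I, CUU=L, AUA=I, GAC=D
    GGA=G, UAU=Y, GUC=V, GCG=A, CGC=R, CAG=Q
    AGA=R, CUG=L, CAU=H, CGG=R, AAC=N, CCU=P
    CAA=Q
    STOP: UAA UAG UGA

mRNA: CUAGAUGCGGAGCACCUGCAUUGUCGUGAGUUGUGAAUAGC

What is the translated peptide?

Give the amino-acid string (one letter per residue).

Answer: MRSTCIVVSCE

Derivation:
start AUG at pos 4
pos 4: AUG -> M; peptide=M
pos 7: CGG -> R; peptide=MR
pos 10: AGC -> S; peptide=MRS
pos 13: ACC -> T; peptide=MRST
pos 16: UGC -> C; peptide=MRSTC
pos 19: AUU -> I; peptide=MRSTCI
pos 22: GUC -> V; peptide=MRSTCIV
pos 25: GUG -> V; peptide=MRSTCIVV
pos 28: AGU -> S; peptide=MRSTCIVVS
pos 31: UGU -> C; peptide=MRSTCIVVSC
pos 34: GAA -> E; peptide=MRSTCIVVSCE
pos 37: UAG -> STOP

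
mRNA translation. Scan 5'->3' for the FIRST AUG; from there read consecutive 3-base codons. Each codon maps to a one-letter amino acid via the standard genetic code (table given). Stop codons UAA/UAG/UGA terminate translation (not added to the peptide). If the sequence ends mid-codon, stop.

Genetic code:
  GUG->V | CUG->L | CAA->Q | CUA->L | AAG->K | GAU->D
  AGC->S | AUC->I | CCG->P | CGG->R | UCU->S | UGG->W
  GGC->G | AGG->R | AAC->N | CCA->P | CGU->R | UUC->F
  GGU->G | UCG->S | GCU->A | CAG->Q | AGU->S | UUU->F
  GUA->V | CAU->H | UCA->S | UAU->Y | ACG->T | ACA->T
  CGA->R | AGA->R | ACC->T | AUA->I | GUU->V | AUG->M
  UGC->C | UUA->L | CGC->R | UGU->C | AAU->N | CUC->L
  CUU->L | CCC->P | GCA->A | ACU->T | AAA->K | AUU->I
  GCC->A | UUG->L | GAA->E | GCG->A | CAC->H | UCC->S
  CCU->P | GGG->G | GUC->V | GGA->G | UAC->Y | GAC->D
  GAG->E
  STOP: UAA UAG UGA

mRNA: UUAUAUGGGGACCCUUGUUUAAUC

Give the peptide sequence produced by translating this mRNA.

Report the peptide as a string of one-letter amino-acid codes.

start AUG at pos 4
pos 4: AUG -> M; peptide=M
pos 7: GGG -> G; peptide=MG
pos 10: ACC -> T; peptide=MGT
pos 13: CUU -> L; peptide=MGTL
pos 16: GUU -> V; peptide=MGTLV
pos 19: UAA -> STOP

Answer: MGTLV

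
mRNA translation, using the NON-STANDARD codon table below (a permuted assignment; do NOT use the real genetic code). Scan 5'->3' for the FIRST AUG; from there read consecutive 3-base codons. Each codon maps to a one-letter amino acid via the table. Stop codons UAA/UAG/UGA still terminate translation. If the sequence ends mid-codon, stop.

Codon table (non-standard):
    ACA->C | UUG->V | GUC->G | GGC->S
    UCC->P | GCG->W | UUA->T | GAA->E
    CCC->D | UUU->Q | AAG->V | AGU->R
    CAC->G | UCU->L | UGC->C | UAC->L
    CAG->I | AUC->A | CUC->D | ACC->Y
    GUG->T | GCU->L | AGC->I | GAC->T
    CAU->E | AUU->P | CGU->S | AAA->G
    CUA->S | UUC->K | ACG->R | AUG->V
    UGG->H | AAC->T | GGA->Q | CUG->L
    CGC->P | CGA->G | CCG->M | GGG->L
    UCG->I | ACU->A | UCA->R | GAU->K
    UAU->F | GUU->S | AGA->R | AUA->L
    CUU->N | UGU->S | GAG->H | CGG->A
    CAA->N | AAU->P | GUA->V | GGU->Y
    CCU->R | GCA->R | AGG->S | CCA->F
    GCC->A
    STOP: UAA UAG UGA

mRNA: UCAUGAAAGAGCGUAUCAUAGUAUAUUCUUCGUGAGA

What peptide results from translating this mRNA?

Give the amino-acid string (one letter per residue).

Answer: VGHSALVFLI

Derivation:
start AUG at pos 2
pos 2: AUG -> V; peptide=V
pos 5: AAA -> G; peptide=VG
pos 8: GAG -> H; peptide=VGH
pos 11: CGU -> S; peptide=VGHS
pos 14: AUC -> A; peptide=VGHSA
pos 17: AUA -> L; peptide=VGHSAL
pos 20: GUA -> V; peptide=VGHSALV
pos 23: UAU -> F; peptide=VGHSALVF
pos 26: UCU -> L; peptide=VGHSALVFL
pos 29: UCG -> I; peptide=VGHSALVFLI
pos 32: UGA -> STOP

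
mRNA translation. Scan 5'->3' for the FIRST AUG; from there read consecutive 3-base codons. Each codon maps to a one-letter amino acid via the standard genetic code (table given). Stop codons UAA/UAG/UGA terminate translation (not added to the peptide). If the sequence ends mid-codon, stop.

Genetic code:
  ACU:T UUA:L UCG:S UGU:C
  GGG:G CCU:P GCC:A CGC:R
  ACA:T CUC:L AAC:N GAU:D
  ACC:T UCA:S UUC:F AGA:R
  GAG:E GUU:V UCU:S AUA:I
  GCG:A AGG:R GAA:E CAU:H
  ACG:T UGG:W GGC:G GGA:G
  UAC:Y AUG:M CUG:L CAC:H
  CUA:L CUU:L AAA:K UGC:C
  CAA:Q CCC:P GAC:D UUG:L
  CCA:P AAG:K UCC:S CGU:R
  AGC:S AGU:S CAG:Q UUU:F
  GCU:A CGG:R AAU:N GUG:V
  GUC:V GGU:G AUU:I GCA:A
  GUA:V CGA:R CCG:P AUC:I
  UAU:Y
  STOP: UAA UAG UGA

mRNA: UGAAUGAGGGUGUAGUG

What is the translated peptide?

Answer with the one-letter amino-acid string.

Answer: MRV

Derivation:
start AUG at pos 3
pos 3: AUG -> M; peptide=M
pos 6: AGG -> R; peptide=MR
pos 9: GUG -> V; peptide=MRV
pos 12: UAG -> STOP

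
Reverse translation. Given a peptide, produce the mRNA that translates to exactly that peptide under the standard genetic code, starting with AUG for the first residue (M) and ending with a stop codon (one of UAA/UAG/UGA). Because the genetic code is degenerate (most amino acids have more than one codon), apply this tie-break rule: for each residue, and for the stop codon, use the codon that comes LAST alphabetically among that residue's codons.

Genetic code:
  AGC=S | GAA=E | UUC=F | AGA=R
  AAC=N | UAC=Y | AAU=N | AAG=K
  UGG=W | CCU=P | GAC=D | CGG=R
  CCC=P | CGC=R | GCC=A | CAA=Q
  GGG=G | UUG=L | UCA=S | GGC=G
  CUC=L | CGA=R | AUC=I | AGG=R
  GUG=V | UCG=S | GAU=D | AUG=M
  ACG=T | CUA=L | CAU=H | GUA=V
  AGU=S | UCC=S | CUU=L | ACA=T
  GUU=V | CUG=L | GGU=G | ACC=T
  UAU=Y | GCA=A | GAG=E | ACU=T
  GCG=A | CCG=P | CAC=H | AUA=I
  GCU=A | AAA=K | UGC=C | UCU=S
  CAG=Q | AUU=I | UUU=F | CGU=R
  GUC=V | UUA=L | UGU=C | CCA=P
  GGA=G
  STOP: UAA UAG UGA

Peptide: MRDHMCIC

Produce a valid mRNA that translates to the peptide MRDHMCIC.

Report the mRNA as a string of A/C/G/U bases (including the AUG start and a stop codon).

Answer: mRNA: AUGCGUGAUCAUAUGUGUAUUUGUUGA

Derivation:
residue 1: M -> AUG (start codon)
residue 2: R codons sorted = AGA,AGG,CGA,CGC,CGG,CGU -> pick last = CGU
residue 3: D codons sorted = GAC,GAU -> pick last = GAU
residue 4: H codons sorted = CAC,CAU -> pick last = CAU
residue 5: M -> AUG (only codon)
residue 6: C codons sorted = UGC,UGU -> pick last = UGU
residue 7: I codons sorted = AUA,AUC,AUU -> pick last = AUU
residue 8: C codons sorted = UGC,UGU -> pick last = UGU
terminator: stop codons sorted = UAA,UAG,UGA -> pick last = UGA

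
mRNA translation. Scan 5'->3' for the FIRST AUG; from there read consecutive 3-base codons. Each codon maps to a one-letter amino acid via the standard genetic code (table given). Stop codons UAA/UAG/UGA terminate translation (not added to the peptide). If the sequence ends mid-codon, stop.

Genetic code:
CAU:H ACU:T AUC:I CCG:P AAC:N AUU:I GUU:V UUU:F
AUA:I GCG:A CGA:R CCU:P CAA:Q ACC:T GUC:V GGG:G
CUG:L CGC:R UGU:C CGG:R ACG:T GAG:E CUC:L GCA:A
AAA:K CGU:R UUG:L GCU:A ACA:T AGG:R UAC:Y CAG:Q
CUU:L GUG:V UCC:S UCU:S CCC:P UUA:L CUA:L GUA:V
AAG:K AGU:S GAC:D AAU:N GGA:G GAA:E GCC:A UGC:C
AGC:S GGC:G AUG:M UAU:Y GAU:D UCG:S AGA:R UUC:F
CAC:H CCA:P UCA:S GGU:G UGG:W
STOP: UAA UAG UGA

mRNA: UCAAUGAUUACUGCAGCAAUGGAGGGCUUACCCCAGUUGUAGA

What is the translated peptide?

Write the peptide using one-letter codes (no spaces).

Answer: MITAAMEGLPQL

Derivation:
start AUG at pos 3
pos 3: AUG -> M; peptide=M
pos 6: AUU -> I; peptide=MI
pos 9: ACU -> T; peptide=MIT
pos 12: GCA -> A; peptide=MITA
pos 15: GCA -> A; peptide=MITAA
pos 18: AUG -> M; peptide=MITAAM
pos 21: GAG -> E; peptide=MITAAME
pos 24: GGC -> G; peptide=MITAAMEG
pos 27: UUA -> L; peptide=MITAAMEGL
pos 30: CCC -> P; peptide=MITAAMEGLP
pos 33: CAG -> Q; peptide=MITAAMEGLPQ
pos 36: UUG -> L; peptide=MITAAMEGLPQL
pos 39: UAG -> STOP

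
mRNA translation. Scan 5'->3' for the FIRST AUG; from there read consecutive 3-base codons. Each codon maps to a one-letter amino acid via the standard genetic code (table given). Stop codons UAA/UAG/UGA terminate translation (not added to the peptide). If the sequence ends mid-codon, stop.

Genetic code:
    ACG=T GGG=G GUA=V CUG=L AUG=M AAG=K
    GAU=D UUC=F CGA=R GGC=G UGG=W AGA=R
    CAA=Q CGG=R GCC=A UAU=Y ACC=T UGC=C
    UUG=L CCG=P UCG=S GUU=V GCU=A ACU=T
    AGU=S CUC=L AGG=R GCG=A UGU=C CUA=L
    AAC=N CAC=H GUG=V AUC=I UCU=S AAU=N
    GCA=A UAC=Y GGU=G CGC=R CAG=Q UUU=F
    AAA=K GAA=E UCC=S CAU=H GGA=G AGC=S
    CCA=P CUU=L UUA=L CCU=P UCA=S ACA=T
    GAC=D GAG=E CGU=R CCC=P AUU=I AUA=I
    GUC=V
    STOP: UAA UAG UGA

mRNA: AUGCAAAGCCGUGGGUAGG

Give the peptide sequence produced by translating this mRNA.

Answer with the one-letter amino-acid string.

Answer: MQSRG

Derivation:
start AUG at pos 0
pos 0: AUG -> M; peptide=M
pos 3: CAA -> Q; peptide=MQ
pos 6: AGC -> S; peptide=MQS
pos 9: CGU -> R; peptide=MQSR
pos 12: GGG -> G; peptide=MQSRG
pos 15: UAG -> STOP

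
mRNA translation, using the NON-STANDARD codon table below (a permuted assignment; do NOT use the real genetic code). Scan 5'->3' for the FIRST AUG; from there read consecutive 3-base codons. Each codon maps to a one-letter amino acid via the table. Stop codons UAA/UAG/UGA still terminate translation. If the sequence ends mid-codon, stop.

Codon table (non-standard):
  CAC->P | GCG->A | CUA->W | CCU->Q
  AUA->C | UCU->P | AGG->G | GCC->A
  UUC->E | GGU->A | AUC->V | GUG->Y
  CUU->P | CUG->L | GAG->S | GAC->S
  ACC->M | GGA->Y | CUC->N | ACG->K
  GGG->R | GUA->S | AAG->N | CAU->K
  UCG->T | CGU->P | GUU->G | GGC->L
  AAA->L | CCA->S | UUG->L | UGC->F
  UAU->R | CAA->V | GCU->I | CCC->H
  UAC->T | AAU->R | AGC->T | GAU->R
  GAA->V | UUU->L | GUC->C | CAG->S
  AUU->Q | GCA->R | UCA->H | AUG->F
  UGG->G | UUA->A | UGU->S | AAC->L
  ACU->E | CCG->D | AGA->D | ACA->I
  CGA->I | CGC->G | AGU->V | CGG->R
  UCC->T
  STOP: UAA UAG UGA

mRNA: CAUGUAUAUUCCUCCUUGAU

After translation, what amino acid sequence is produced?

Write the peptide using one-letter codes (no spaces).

start AUG at pos 1
pos 1: AUG -> F; peptide=F
pos 4: UAU -> R; peptide=FR
pos 7: AUU -> Q; peptide=FRQ
pos 10: CCU -> Q; peptide=FRQQ
pos 13: CCU -> Q; peptide=FRQQQ
pos 16: UGA -> STOP

Answer: FRQQQ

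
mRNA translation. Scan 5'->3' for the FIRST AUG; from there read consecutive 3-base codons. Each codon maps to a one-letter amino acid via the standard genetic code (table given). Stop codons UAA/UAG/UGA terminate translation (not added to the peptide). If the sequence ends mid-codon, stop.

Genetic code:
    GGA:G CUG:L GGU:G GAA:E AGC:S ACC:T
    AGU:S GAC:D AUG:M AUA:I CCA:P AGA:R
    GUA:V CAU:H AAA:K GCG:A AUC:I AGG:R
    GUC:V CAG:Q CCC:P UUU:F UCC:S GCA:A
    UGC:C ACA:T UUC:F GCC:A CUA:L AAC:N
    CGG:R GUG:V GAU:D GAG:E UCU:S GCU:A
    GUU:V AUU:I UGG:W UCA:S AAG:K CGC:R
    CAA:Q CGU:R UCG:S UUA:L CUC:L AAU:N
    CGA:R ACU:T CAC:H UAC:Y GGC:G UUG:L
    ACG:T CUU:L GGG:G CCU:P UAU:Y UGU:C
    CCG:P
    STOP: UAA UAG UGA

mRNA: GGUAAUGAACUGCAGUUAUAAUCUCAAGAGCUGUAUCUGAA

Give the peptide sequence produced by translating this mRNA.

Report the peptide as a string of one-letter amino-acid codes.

Answer: MNCSYNLKSCI

Derivation:
start AUG at pos 4
pos 4: AUG -> M; peptide=M
pos 7: AAC -> N; peptide=MN
pos 10: UGC -> C; peptide=MNC
pos 13: AGU -> S; peptide=MNCS
pos 16: UAU -> Y; peptide=MNCSY
pos 19: AAU -> N; peptide=MNCSYN
pos 22: CUC -> L; peptide=MNCSYNL
pos 25: AAG -> K; peptide=MNCSYNLK
pos 28: AGC -> S; peptide=MNCSYNLKS
pos 31: UGU -> C; peptide=MNCSYNLKSC
pos 34: AUC -> I; peptide=MNCSYNLKSCI
pos 37: UGA -> STOP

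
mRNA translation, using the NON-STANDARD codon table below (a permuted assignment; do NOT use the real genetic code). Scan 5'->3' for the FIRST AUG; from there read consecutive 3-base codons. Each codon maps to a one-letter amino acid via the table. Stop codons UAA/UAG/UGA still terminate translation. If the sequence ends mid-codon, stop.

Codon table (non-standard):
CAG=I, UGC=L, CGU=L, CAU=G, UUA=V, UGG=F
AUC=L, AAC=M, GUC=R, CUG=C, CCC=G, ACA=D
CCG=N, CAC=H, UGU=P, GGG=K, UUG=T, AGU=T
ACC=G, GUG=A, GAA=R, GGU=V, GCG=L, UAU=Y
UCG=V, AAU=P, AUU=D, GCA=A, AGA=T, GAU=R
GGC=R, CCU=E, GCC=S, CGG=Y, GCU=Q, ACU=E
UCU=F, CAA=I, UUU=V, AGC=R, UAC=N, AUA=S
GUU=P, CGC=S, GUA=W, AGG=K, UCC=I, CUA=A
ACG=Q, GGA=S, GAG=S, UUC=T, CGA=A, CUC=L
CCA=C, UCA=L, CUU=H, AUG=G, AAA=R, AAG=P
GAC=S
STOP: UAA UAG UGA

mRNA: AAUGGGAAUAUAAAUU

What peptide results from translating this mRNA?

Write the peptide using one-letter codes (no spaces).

start AUG at pos 1
pos 1: AUG -> G; peptide=G
pos 4: GGA -> S; peptide=GS
pos 7: AUA -> S; peptide=GSS
pos 10: UAA -> STOP

Answer: GSS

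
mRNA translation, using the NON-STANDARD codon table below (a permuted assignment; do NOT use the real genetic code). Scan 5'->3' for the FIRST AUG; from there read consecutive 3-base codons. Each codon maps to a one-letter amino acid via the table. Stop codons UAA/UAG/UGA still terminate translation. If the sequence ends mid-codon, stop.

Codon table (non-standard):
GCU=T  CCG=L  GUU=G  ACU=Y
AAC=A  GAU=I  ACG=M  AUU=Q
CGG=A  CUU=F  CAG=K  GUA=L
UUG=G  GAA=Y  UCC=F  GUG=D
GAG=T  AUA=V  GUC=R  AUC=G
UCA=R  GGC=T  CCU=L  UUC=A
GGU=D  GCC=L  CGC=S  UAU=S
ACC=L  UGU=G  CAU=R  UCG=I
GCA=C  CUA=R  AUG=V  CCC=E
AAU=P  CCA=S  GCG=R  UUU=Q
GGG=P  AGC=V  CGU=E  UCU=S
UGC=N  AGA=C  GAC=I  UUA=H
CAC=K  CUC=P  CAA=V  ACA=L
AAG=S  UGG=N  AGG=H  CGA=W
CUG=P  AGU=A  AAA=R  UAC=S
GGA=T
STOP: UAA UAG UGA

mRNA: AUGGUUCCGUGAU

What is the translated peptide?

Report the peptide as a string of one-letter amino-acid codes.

start AUG at pos 0
pos 0: AUG -> V; peptide=V
pos 3: GUU -> G; peptide=VG
pos 6: CCG -> L; peptide=VGL
pos 9: UGA -> STOP

Answer: VGL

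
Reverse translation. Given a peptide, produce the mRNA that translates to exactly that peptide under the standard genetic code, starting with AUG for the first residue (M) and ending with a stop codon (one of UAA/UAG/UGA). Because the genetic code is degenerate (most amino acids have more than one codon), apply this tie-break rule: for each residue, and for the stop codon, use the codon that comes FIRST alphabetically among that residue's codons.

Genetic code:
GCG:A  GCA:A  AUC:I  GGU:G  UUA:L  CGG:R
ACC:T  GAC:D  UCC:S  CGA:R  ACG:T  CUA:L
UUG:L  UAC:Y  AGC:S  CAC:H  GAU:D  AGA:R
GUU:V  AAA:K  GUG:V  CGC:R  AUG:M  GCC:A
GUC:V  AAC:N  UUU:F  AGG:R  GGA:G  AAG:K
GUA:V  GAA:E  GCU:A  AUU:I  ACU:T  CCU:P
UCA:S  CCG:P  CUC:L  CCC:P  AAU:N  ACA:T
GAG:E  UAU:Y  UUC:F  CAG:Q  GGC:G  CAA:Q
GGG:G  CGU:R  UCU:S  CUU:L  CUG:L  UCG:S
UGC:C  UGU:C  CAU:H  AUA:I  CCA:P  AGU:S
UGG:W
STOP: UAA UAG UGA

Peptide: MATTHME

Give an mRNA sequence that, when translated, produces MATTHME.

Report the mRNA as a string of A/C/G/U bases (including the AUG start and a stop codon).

residue 1: M -> AUG (start codon)
residue 2: A codons sorted = GCA,GCC,GCG,GCU -> pick first = GCA
residue 3: T codons sorted = ACA,ACC,ACG,ACU -> pick first = ACA
residue 4: T codons sorted = ACA,ACC,ACG,ACU -> pick first = ACA
residue 5: H codons sorted = CAC,CAU -> pick first = CAC
residue 6: M -> AUG (only codon)
residue 7: E codons sorted = GAA,GAG -> pick first = GAA
terminator: stop codons sorted = UAA,UAG,UGA -> pick first = UAA

Answer: mRNA: AUGGCAACAACACACAUGGAAUAA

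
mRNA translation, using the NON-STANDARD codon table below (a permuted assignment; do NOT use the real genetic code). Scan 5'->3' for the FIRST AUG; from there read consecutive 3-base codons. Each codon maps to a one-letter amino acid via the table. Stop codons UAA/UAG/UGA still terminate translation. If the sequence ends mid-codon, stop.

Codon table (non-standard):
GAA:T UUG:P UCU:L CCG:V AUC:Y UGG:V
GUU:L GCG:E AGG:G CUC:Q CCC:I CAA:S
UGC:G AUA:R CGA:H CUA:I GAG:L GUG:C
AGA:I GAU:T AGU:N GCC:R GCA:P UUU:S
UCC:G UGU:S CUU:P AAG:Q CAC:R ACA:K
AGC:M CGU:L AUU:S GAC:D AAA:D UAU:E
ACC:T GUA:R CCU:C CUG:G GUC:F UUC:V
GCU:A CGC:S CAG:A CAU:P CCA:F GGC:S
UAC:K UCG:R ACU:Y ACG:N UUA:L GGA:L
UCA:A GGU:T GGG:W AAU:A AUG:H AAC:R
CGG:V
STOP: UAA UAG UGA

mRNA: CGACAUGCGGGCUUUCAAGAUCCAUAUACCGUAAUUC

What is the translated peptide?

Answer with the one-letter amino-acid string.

Answer: HVAVQYPRV

Derivation:
start AUG at pos 4
pos 4: AUG -> H; peptide=H
pos 7: CGG -> V; peptide=HV
pos 10: GCU -> A; peptide=HVA
pos 13: UUC -> V; peptide=HVAV
pos 16: AAG -> Q; peptide=HVAVQ
pos 19: AUC -> Y; peptide=HVAVQY
pos 22: CAU -> P; peptide=HVAVQYP
pos 25: AUA -> R; peptide=HVAVQYPR
pos 28: CCG -> V; peptide=HVAVQYPRV
pos 31: UAA -> STOP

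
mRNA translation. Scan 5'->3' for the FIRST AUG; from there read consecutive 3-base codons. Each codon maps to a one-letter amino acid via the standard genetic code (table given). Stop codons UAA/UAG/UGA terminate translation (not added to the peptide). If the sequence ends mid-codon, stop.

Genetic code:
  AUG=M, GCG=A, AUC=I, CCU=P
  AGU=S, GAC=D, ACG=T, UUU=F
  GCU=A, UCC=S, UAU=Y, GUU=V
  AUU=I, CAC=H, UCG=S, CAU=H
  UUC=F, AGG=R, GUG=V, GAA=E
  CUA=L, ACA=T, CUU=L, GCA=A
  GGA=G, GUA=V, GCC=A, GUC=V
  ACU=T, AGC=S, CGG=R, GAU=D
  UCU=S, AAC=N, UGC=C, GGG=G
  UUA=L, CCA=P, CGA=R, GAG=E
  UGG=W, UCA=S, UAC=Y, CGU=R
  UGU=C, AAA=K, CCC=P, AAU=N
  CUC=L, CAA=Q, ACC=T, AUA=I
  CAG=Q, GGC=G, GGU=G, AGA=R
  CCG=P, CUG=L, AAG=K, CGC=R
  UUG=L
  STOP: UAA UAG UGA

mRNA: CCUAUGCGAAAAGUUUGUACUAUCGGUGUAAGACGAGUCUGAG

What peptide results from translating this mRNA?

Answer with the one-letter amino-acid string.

start AUG at pos 3
pos 3: AUG -> M; peptide=M
pos 6: CGA -> R; peptide=MR
pos 9: AAA -> K; peptide=MRK
pos 12: GUU -> V; peptide=MRKV
pos 15: UGU -> C; peptide=MRKVC
pos 18: ACU -> T; peptide=MRKVCT
pos 21: AUC -> I; peptide=MRKVCTI
pos 24: GGU -> G; peptide=MRKVCTIG
pos 27: GUA -> V; peptide=MRKVCTIGV
pos 30: AGA -> R; peptide=MRKVCTIGVR
pos 33: CGA -> R; peptide=MRKVCTIGVRR
pos 36: GUC -> V; peptide=MRKVCTIGVRRV
pos 39: UGA -> STOP

Answer: MRKVCTIGVRRV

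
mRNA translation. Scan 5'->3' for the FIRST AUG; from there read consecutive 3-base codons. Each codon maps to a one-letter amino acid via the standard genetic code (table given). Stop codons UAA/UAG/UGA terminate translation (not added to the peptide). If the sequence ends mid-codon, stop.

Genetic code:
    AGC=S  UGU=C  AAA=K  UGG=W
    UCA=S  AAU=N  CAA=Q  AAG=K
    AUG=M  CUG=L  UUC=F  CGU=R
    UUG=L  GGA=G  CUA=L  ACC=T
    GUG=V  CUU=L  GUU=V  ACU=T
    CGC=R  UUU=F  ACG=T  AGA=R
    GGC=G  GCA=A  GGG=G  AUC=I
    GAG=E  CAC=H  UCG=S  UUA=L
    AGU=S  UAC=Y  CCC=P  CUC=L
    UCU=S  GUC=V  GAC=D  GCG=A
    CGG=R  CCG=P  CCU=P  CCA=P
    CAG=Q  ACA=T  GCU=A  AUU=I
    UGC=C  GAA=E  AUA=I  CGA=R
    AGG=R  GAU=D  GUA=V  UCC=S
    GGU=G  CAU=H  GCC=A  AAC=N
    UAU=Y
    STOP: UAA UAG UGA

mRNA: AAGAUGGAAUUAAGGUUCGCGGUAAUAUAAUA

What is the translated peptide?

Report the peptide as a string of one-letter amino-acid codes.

start AUG at pos 3
pos 3: AUG -> M; peptide=M
pos 6: GAA -> E; peptide=ME
pos 9: UUA -> L; peptide=MEL
pos 12: AGG -> R; peptide=MELR
pos 15: UUC -> F; peptide=MELRF
pos 18: GCG -> A; peptide=MELRFA
pos 21: GUA -> V; peptide=MELRFAV
pos 24: AUA -> I; peptide=MELRFAVI
pos 27: UAA -> STOP

Answer: MELRFAVI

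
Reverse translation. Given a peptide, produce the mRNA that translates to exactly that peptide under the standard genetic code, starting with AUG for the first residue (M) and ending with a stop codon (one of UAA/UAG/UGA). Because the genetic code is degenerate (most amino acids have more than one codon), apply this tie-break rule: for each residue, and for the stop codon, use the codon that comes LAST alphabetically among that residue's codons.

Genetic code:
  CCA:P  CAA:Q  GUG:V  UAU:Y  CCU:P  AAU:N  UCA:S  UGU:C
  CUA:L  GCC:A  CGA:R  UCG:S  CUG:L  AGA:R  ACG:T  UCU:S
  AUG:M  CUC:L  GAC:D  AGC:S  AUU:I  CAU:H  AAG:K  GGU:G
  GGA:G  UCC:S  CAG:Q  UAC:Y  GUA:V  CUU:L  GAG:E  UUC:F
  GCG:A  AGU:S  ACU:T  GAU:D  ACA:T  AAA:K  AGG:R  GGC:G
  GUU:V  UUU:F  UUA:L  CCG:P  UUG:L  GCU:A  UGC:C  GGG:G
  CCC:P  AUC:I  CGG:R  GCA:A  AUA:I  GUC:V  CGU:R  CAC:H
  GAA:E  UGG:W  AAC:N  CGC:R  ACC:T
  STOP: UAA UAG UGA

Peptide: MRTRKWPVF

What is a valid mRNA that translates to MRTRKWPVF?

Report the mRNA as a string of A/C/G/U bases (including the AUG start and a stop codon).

Answer: mRNA: AUGCGUACUCGUAAGUGGCCUGUUUUUUGA

Derivation:
residue 1: M -> AUG (start codon)
residue 2: R codons sorted = AGA,AGG,CGA,CGC,CGG,CGU -> pick last = CGU
residue 3: T codons sorted = ACA,ACC,ACG,ACU -> pick last = ACU
residue 4: R codons sorted = AGA,AGG,CGA,CGC,CGG,CGU -> pick last = CGU
residue 5: K codons sorted = AAA,AAG -> pick last = AAG
residue 6: W -> UGG (only codon)
residue 7: P codons sorted = CCA,CCC,CCG,CCU -> pick last = CCU
residue 8: V codons sorted = GUA,GUC,GUG,GUU -> pick last = GUU
residue 9: F codons sorted = UUC,UUU -> pick last = UUU
terminator: stop codons sorted = UAA,UAG,UGA -> pick last = UGA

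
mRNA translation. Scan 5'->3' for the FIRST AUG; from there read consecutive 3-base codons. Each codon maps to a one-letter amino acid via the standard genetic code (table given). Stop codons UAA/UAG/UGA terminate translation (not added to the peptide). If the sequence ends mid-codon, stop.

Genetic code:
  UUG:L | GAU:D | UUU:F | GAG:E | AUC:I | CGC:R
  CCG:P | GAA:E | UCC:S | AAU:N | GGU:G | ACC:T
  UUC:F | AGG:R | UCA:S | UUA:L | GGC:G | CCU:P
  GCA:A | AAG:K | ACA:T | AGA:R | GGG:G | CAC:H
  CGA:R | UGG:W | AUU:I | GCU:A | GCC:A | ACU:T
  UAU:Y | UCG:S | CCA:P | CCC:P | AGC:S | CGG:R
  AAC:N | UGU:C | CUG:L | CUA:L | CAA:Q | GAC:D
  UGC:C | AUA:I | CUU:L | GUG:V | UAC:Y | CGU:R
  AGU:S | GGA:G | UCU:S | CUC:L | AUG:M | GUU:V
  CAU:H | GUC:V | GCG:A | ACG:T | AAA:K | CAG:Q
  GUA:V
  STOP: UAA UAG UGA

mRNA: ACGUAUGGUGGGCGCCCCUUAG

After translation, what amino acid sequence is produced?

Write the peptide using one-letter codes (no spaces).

start AUG at pos 4
pos 4: AUG -> M; peptide=M
pos 7: GUG -> V; peptide=MV
pos 10: GGC -> G; peptide=MVG
pos 13: GCC -> A; peptide=MVGA
pos 16: CCU -> P; peptide=MVGAP
pos 19: UAG -> STOP

Answer: MVGAP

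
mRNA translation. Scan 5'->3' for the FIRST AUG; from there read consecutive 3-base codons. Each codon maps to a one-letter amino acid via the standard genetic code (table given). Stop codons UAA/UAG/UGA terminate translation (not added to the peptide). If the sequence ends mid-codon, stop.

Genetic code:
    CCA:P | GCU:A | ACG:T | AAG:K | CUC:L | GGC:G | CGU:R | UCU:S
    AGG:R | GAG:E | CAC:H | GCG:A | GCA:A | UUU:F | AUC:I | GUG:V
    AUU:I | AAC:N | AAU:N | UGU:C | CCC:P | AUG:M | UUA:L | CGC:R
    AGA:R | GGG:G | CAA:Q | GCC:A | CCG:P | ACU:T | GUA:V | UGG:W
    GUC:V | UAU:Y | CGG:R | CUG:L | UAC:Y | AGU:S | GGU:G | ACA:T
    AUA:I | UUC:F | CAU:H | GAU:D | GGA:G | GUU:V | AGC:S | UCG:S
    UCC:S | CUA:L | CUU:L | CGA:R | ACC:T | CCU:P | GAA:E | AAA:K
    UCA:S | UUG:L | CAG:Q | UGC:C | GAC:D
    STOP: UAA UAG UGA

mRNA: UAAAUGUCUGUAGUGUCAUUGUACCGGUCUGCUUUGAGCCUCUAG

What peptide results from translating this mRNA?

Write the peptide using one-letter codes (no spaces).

start AUG at pos 3
pos 3: AUG -> M; peptide=M
pos 6: UCU -> S; peptide=MS
pos 9: GUA -> V; peptide=MSV
pos 12: GUG -> V; peptide=MSVV
pos 15: UCA -> S; peptide=MSVVS
pos 18: UUG -> L; peptide=MSVVSL
pos 21: UAC -> Y; peptide=MSVVSLY
pos 24: CGG -> R; peptide=MSVVSLYR
pos 27: UCU -> S; peptide=MSVVSLYRS
pos 30: GCU -> A; peptide=MSVVSLYRSA
pos 33: UUG -> L; peptide=MSVVSLYRSAL
pos 36: AGC -> S; peptide=MSVVSLYRSALS
pos 39: CUC -> L; peptide=MSVVSLYRSALSL
pos 42: UAG -> STOP

Answer: MSVVSLYRSALSL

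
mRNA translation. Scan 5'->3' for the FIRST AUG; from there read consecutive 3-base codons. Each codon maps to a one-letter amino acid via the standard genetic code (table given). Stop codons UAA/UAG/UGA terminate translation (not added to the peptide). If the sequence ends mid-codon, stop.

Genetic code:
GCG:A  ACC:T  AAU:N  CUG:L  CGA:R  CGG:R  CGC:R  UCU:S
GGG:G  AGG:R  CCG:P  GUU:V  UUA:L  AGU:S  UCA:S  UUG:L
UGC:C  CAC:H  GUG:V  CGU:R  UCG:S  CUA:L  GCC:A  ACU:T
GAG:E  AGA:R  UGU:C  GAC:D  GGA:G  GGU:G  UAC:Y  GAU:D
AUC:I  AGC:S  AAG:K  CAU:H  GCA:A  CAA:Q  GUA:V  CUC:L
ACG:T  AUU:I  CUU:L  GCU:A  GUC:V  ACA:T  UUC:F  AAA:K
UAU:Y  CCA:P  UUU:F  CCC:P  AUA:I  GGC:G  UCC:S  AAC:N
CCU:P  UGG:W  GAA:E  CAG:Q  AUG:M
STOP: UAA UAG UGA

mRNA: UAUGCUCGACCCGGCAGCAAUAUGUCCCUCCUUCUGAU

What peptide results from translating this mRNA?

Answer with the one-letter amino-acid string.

start AUG at pos 1
pos 1: AUG -> M; peptide=M
pos 4: CUC -> L; peptide=ML
pos 7: GAC -> D; peptide=MLD
pos 10: CCG -> P; peptide=MLDP
pos 13: GCA -> A; peptide=MLDPA
pos 16: GCA -> A; peptide=MLDPAA
pos 19: AUA -> I; peptide=MLDPAAI
pos 22: UGU -> C; peptide=MLDPAAIC
pos 25: CCC -> P; peptide=MLDPAAICP
pos 28: UCC -> S; peptide=MLDPAAICPS
pos 31: UUC -> F; peptide=MLDPAAICPSF
pos 34: UGA -> STOP

Answer: MLDPAAICPSF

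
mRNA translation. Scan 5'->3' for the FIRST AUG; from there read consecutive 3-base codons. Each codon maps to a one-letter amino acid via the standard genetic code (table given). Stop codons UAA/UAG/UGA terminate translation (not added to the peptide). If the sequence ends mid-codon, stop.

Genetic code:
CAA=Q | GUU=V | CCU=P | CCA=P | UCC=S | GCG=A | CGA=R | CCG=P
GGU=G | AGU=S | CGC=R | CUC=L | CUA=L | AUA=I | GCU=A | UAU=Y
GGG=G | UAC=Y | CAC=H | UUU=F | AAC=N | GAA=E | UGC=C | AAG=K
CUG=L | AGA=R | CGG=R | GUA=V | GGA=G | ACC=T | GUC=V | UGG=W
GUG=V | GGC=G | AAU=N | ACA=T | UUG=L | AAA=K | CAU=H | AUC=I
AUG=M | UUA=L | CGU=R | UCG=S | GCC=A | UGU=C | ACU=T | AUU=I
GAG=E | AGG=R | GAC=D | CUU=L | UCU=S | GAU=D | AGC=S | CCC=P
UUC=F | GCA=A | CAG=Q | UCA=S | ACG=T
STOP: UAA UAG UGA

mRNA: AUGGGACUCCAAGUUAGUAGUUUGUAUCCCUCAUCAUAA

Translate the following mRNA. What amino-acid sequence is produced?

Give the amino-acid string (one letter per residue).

Answer: MGLQVSSLYPSS

Derivation:
start AUG at pos 0
pos 0: AUG -> M; peptide=M
pos 3: GGA -> G; peptide=MG
pos 6: CUC -> L; peptide=MGL
pos 9: CAA -> Q; peptide=MGLQ
pos 12: GUU -> V; peptide=MGLQV
pos 15: AGU -> S; peptide=MGLQVS
pos 18: AGU -> S; peptide=MGLQVSS
pos 21: UUG -> L; peptide=MGLQVSSL
pos 24: UAU -> Y; peptide=MGLQVSSLY
pos 27: CCC -> P; peptide=MGLQVSSLYP
pos 30: UCA -> S; peptide=MGLQVSSLYPS
pos 33: UCA -> S; peptide=MGLQVSSLYPSS
pos 36: UAA -> STOP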